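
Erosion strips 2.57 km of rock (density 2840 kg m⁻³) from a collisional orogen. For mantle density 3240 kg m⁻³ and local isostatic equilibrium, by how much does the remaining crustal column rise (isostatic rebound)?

Unloading: uplift u = e ρ_c/ρ_m = 2.57 km × 2840/3240 = 2.25 km.

2.25 km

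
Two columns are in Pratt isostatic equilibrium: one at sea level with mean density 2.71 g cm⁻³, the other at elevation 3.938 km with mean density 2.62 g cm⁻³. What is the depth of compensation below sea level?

ρ_ref D = ρ (D + h) → D (ρ_ref − ρ) = ρ h.
D = ρ h/(ρ_ref − ρ) = 2.62 × 3.938 km/(2.71 − 2.62) = 115 km.

115 km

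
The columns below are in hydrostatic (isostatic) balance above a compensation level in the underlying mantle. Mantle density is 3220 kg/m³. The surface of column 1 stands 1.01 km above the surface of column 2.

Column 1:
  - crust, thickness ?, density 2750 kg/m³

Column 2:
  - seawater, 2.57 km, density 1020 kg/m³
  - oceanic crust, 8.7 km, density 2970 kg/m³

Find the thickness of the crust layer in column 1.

23.6 km

Take the compensation level at the base of the deeper column (depth z_c below the surface of column 1) and equate Σ ρ_i t_i down to z_c; mantle fills any gap and the z_c terms cancel.
Column 1: x×2750 + (z_c − 0 − x)×3220
Column 2: 1.01×0 + 2.57×1020 + 8.7×2970 + (z_c − 1.01 − 11.27)×3220
The z_c×3220 term appears on both sides and cancels. Collect the known terms of each column as K = Σ(ρt)_known − 3220 × (depth of known layers): K_1 = 0 − 3220×0 = 0; K_2 = 28460.4 − 3220×(1.01 + 11.27) = −11081.2.
Balance: K_1 − x×(3220 − 2750) = K_2, so x = (K_1 − K_2)/(3220 − 2750) = 11081.2/470 = 23.6 km.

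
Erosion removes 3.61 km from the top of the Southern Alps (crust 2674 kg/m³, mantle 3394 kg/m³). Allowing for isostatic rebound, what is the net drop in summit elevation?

Rebound u = e ρ_c/ρ_m = 3.61 km × 2674/3394 = 2.844 km.
Net surface drop = e − u = 3.61 km − 2.844 km = e (ρ_m − ρ_c)/ρ_m = 0.766 km.

0.766 km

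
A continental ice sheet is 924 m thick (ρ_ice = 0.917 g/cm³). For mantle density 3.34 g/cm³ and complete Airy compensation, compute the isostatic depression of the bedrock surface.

By Archimedes' principle applied to the lithosphere: the ice load ρ_ice t is balanced by mantle displaced below, ρ_m s.
s = t ρ_ice / ρ_m = 924 m × 0.917/3.34 = 254 m.

254 m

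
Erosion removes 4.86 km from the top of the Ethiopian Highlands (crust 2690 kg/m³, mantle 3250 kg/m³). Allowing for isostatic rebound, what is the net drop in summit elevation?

0.837 km

Rebound u = e ρ_c/ρ_m = 4.86 km × 2690/3250 = 4.023 km.
Net surface drop = e − u = 4.86 km − 4.023 km = e (ρ_m − ρ_c)/ρ_m = 0.837 km.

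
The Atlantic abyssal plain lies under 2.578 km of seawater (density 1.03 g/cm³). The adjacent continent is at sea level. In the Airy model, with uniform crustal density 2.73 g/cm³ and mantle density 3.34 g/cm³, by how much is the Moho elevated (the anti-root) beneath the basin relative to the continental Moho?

7.18 km

Balancing pressure at the compensation depth: replacing crust with seawater at the top is compensated by replacing crust with mantle at the base: d (ρ_c − ρ_w) = a (ρ_m − ρ_c).
a = d (ρ_c − ρ_w)/(ρ_m − ρ_c) = 2.578 km × 1.7/0.61 = 7.18 km.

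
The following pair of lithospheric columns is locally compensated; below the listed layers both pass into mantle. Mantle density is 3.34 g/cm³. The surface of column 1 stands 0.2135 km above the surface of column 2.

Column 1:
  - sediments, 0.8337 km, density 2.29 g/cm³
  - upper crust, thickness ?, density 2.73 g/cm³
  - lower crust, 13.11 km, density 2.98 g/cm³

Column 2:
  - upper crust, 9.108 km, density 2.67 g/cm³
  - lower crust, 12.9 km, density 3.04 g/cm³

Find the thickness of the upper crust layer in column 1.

Take the compensation level at the base of the deeper column (depth z_c below the surface of column 1) and equate Σ ρ_i t_i down to z_c; mantle fills any gap and the z_c terms cancel.
Column 1: 0.8337×2.29 + x×2.73 + 13.11×2.98 + (z_c − 13.9437 − x)×3.34
Column 2: 0.2135×0 + 9.108×2.67 + 12.9×3.04 + (z_c − 0.2135 − 22.008)×3.34
The z_c×3.34 term appears on both sides and cancels. Collect the known terms of each column as K = Σ(ρt)_known − 3.34 × (depth of known layers): K_1 = 40.976973 − 3.34×13.9437 = −5.594985; K_2 = 63.53436 − 3.34×(0.2135 + 22.008) = −10.68545.
Balance: K_1 − x×(3.34 − 2.73) = K_2, so x = (K_1 − K_2)/(3.34 − 2.73) = 5.09047/0.61 = 8.35 km.

8.35 km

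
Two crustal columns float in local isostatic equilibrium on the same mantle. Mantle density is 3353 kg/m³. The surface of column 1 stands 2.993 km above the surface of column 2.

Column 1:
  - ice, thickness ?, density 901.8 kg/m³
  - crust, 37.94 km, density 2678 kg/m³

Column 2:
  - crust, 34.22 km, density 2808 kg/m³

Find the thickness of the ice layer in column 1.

Take the compensation level at the base of the deeper column (depth z_c below the surface of column 1) and equate Σ ρ_i t_i down to z_c; mantle fills any gap and the z_c terms cancel.
Column 1: x×901.8 + 37.94×2678 + (z_c − 37.94 − x)×3353
Column 2: 2.993×0 + 34.22×2808 + (z_c − 2.993 − 34.22)×3353
The z_c×3353 term appears on both sides and cancels. Collect the known terms of each column as K = Σ(ρt)_known − 3353 × (depth of known layers): K_1 = 101603.32 − 3353×37.94 = −25609.5; K_2 = 96089.76 − 3353×(2.993 + 34.22) = −28685.429.
Balance: K_1 − x×(3353 − 901.8) = K_2, so x = (K_1 − K_2)/(3353 − 901.8) = 3075.93/2451.2 = 1.25 km.

1.25 km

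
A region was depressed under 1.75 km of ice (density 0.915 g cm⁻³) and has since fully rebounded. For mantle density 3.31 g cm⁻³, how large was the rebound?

0.484 km

Removing the load lets mantle flow back in; uplift u satisfies ρ_ice t = ρ_m u.
u = t ρ_ice/ρ_m = 1.75 km × 0.915/3.31 = 0.484 km.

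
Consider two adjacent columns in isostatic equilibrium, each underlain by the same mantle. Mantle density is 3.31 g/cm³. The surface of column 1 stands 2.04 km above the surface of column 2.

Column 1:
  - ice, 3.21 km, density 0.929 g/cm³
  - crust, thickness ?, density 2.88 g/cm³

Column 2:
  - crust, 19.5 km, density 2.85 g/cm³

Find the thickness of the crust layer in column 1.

18.8 km

Take the compensation level at the base of the deeper column (depth z_c below the surface of column 1) and equate Σ ρ_i t_i down to z_c; mantle fills any gap and the z_c terms cancel.
Column 1: 3.21×0.929 + x×2.88 + (z_c − 3.21 − x)×3.31
Column 2: 2.04×0 + 19.5×2.85 + (z_c − 2.04 − 19.5)×3.31
The z_c×3.31 term appears on both sides and cancels. Collect the known terms of each column as K = Σ(ρt)_known − 3.31 × (depth of known layers): K_1 = 2.98209 − 3.31×3.21 = −7.64301; K_2 = 55.575 − 3.31×(2.04 + 19.5) = −15.7224.
Balance: K_1 − x×(3.31 − 2.88) = K_2, so x = (K_1 − K_2)/(3.31 − 2.88) = 8.07939/0.43 = 18.8 km.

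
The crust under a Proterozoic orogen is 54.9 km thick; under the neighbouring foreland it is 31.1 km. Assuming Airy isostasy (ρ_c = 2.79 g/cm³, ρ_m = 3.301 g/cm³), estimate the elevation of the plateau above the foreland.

3.68 km

Excess crust Δ = 54.9 km − 31.1 km = 23.8 km, split between elevation h and root r with h + r = Δ.
Airy balance ρ_c h = (ρ_m − ρ_c) r gives r = h ρ_c/(ρ_m − ρ_c), so h (1 + ρ_c/(ρ_m − ρ_c)) = Δ, i.e. h = Δ (ρ_m − ρ_c)/ρ_m.
h = 23.8 km × 0.511/3.301 = 3.68 km.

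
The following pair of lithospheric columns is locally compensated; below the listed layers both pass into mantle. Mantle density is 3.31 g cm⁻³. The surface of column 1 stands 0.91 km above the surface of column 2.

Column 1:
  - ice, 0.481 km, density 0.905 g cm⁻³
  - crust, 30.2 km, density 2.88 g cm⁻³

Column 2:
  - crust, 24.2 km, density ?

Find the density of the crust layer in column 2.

Take the compensation level at the base of the deeper column (depth z_c below the surface of column 1) and equate Σ ρ_i t_i down to z_c; mantle fills any gap and the z_c terms cancel.
Column 1: 0.481×0.905 + 30.2×2.88 + (z_c − 30.681)×3.31
Column 2: 0.91×0 + 24.2×ρ + (z_c − 0.91 − 24.2)×3.31
The z_c×3.31 term appears on both sides and cancels. Collect the known terms of each column as K = Σ(ρt)_known − 3.31 × (depth of known layers): K_1 = 87.411305 − 3.31×30.681 = −14.142805; K_2 = 0 − 3.31×(0.91 + 24.2) = −83.1141.
Balance: K_1 = K_2 + 24.2×ρ, so ρ = (K_1 − K_2)/24.2 = 68.9713/24.2 = 2.85 g cm⁻³.

2.85 g cm⁻³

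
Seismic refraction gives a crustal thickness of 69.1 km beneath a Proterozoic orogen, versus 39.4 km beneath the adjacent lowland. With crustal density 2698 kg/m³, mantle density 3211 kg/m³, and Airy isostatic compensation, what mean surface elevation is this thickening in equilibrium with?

4.74 km

Excess crust Δ = 69.1 km − 39.4 km = 29.7 km, split between elevation h and root r with h + r = Δ.
Airy balance ρ_c h = (ρ_m − ρ_c) r gives r = h ρ_c/(ρ_m − ρ_c), so h (1 + ρ_c/(ρ_m − ρ_c)) = Δ, i.e. h = Δ (ρ_m − ρ_c)/ρ_m.
h = 29.7 km × 513/3211 = 4.74 km.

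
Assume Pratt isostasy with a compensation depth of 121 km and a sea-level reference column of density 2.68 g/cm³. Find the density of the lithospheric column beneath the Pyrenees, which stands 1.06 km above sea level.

Pratt balance: ρ_ref D = ρ (D + h).
ρ = ρ_ref D/(D + h) = 2.68 × 121 km/(121 km + 1.06 km) = 2.66 g/cm³.

2.66 g/cm³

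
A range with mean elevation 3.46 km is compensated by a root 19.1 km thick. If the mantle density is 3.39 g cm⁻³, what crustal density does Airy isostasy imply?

ρ_c h = (ρ_m − ρ_c) r → ρ_c (h + r) = ρ_m r → ρ_c = ρ_m r / (h + r).
ρ_c = 3.39 × 19.1 km / (3.46 km + 19.1 km) = 2.87 g cm⁻³.

2.87 g cm⁻³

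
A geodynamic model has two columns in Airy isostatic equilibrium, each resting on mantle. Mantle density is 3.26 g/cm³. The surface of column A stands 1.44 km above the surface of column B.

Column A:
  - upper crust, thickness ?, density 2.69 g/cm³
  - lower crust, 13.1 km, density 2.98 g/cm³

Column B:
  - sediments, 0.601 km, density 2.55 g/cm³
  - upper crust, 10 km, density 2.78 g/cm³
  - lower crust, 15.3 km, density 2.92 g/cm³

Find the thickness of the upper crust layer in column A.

20.1 km

Take the compensation level at the base of the deeper column (depth z_c below the surface of column A) and equate Σ ρ_i t_i down to z_c; mantle fills any gap and the z_c terms cancel.
Column A: x×2.69 + 13.1×2.98 + (z_c − 13.1 − x)×3.26
Column B: 1.44×0 + 0.601×2.55 + 10×2.78 + 15.3×2.92 + (z_c − 1.44 − 25.901)×3.26
The z_c×3.26 term appears on both sides and cancels. Collect the known terms of each column as K = Σ(ρt)_known − 3.26 × (depth of known layers): K_A = 39.038 − 3.26×13.1 = −3.668; K_B = 74.00855 − 3.26×(1.44 + 25.901) = −15.12311.
Balance: K_A − x×(3.26 − 2.69) = K_B, so x = (K_A − K_B)/(3.26 − 2.69) = 11.4551/0.57 = 20.1 km.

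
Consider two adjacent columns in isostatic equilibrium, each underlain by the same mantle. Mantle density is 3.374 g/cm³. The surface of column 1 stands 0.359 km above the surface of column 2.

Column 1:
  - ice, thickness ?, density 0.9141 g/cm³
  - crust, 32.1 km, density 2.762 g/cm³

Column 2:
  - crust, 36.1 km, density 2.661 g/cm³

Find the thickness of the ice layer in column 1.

Take the compensation level at the base of the deeper column (depth z_c below the surface of column 1) and equate Σ ρ_i t_i down to z_c; mantle fills any gap and the z_c terms cancel.
Column 1: x×0.9141 + 32.1×2.762 + (z_c − 32.1 − x)×3.374
Column 2: 0.359×0 + 36.1×2.661 + (z_c − 0.359 − 36.1)×3.374
The z_c×3.374 term appears on both sides and cancels. Collect the known terms of each column as K = Σ(ρt)_known − 3.374 × (depth of known layers): K_1 = 88.6602 − 3.374×32.1 = −19.6452; K_2 = 96.0621 − 3.374×(0.359 + 36.1) = −26.950566.
Balance: K_1 − x×(3.374 − 0.9141) = K_2, so x = (K_1 − K_2)/(3.374 − 0.9141) = 7.30537/2.4599 = 2.97 km.

2.97 km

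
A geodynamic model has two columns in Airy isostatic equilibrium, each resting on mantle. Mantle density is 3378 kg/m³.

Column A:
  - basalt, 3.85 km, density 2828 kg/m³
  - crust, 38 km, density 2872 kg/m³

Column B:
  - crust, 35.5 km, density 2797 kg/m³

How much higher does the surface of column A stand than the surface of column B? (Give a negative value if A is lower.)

0.213 km

For any compensation level in the mantle, the mantle terms cancel and isostasy reduces to e = (Σt_A − Σt_B) − (Σ(ρt)_A − Σ(ρt)_B) / ρ_m.
Σt_A = 41.85 km; Σt_B = 35.5 km; Σ(ρt)_A = 120023.8; Σ(ρt)_B = 99293.5 (in km·kg/m³).
e = (41.85 − 35.5) − (120023.8 − 99293.5) / 3378 = 0.213 km.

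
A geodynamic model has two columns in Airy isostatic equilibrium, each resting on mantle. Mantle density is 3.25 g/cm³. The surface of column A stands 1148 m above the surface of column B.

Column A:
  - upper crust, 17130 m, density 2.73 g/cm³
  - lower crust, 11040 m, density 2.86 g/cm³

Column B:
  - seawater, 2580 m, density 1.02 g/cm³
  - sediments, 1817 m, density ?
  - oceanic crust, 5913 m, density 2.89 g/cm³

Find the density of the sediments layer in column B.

2.37 g/cm³

Take the compensation level at the base of the deeper column (depth z_c below the surface of column A) and equate Σ ρ_i t_i down to z_c; mantle fills any gap and the z_c terms cancel.
Column A: 17130×2.73 + 11040×2.86 + (z_c − 28170)×3.25
Column B: 1148×0 + 2580×1.02 + 1817×ρ + 5913×2.89 + (z_c − 1148 − 10310)×3.25
The z_c×3.25 term appears on both sides and cancels. Collect the known terms of each column as K = Σ(ρt)_known − 3.25 × (depth of known layers): K_A = 78339.3 − 3.25×28170 = −13213.2; K_B = 19720.17 − 3.25×(1148 + 10310) = −17518.33.
Balance: K_A = K_B + 1817×ρ, so ρ = (K_A − K_B)/1817 = 4305.13/1817 = 2.37 g/cm³.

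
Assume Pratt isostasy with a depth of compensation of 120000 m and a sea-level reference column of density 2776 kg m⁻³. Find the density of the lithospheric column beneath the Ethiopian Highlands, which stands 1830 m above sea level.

2730 kg m⁻³

Pratt balance: ρ_ref D = ρ (D + h).
ρ = ρ_ref D/(D + h) = 2776 × 120000 m/(120000 m + 1830 m) = 2730 kg m⁻³.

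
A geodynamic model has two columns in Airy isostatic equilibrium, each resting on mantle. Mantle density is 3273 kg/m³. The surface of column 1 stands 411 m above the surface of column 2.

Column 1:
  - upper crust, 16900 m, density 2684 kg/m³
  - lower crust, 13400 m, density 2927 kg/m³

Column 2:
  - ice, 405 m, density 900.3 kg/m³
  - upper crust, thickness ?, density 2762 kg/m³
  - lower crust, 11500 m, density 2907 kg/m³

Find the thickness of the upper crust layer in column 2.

15800 m

Take the compensation level at the base of the deeper column (depth z_c below the surface of column 1) and equate Σ ρ_i t_i down to z_c; mantle fills any gap and the z_c terms cancel.
Column 1: 16900×2684 + 13400×2927 + (z_c − 30300)×3273
Column 2: 411×0 + 405×900.3 + x×2762 + 11500×2907 + (z_c − 411 − 11905 − x)×3273
The z_c×3273 term appears on both sides and cancels. Collect the known terms of each column as K = Σ(ρt)_known − 3273 × (depth of known layers): K_1 = 84581400 − 3273×30300 = −14590500; K_2 = 33795121.5 − 3273×(411 + 11905) = −6515146.5.
Balance: K_1 = K_2 − x×(3273 − 2762), so x = (K_2 − K_1)/(3273 − 2762) = 8075350/511 = 15800 m.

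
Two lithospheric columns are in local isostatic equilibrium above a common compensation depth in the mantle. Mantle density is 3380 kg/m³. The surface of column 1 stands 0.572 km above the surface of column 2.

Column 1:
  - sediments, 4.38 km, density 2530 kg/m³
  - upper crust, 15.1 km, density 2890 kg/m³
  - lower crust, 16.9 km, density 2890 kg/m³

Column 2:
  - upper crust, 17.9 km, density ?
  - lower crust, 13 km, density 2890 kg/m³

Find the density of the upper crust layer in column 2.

Take the compensation level at the base of the deeper column (depth z_c below the surface of column 1) and equate Σ ρ_i t_i down to z_c; mantle fills any gap and the z_c terms cancel.
Column 1: 4.38×2530 + 15.1×2890 + 16.9×2890 + (z_c − 36.38)×3380
Column 2: 0.572×0 + 17.9×ρ + 13×2890 + (z_c − 0.572 − 30.9)×3380
The z_c×3380 term appears on both sides and cancels. Collect the known terms of each column as K = Σ(ρt)_known − 3380 × (depth of known layers): K_1 = 103561.4 − 3380×36.38 = −19403; K_2 = 37570 − 3380×(0.572 + 30.9) = −68805.36.
Balance: K_1 = K_2 + 17.9×ρ, so ρ = (K_1 − K_2)/17.9 = 49402.4/17.9 = 2760 kg/m³.

2760 kg/m³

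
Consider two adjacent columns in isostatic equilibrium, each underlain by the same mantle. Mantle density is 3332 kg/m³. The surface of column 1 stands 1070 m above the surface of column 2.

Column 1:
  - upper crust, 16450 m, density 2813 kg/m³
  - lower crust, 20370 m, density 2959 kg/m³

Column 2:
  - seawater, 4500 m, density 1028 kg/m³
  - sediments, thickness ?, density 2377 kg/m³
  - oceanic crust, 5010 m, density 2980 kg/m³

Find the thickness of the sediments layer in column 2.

459 m

Take the compensation level at the base of the deeper column (depth z_c below the surface of column 1) and equate Σ ρ_i t_i down to z_c; mantle fills any gap and the z_c terms cancel.
Column 1: 16450×2813 + 20370×2959 + (z_c − 36820)×3332
Column 2: 1070×0 + 4500×1028 + x×2377 + 5010×2980 + (z_c − 1070 − 9510 − x)×3332
The z_c×3332 term appears on both sides and cancels. Collect the known terms of each column as K = Σ(ρt)_known − 3332 × (depth of known layers): K_1 = 106548680 − 3332×36820 = −16135560; K_2 = 19555800 − 3332×(1070 + 9510) = −15696760.
Balance: K_1 = K_2 − x×(3332 − 2377), so x = (K_2 − K_1)/(3332 − 2377) = 438800/955 = 459 m.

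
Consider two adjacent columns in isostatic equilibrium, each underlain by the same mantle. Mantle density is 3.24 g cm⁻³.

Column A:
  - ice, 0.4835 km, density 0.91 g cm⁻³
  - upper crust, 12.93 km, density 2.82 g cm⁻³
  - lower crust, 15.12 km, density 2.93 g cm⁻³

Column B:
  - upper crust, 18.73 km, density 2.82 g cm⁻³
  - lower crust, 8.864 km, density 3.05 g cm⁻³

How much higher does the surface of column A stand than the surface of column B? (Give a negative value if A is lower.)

For any compensation level in the mantle, the mantle terms cancel and isostasy reduces to e = (Σt_A − Σt_B) − (Σ(ρt)_A − Σ(ρt)_B) / ρ_m.
Σt_A = 28.5335 km; Σt_B = 27.594 km; Σ(ρt)_A = 81.204185; Σ(ρt)_B = 79.8538 (in km·g cm⁻³).
e = (28.5335 − 27.594) − (81.204185 − 79.8538) / 3.24 = 0.523 km.

0.523 km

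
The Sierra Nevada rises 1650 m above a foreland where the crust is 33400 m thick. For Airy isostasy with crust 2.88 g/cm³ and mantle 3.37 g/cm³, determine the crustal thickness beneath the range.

44700 m

Root depth r = h ρ_c / (ρ_m − ρ_c) = 1650 m × 2.88 / 0.49 = 9698 m.
Total thickness = T + h + r = 33400 m + 1650 m + 9698 m = 44700 m.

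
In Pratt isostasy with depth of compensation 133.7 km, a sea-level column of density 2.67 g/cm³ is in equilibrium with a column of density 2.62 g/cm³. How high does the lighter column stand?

ρ_ref D = ρ (D + h) → h = D (ρ_ref − ρ)/ρ.
h = 133.7 km × (2.67 − 2.62)/2.62 = 2.55 km.

2.55 km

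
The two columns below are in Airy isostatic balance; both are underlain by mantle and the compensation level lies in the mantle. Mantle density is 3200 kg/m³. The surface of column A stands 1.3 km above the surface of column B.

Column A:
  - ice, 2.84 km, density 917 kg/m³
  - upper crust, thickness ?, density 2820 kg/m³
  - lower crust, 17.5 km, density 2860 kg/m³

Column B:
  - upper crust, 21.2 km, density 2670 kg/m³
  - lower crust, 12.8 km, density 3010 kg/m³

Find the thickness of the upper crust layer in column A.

Take the compensation level at the base of the deeper column (depth z_c below the surface of column A) and equate Σ ρ_i t_i down to z_c; mantle fills any gap and the z_c terms cancel.
Column A: 2.84×917 + x×2820 + 17.5×2860 + (z_c − 20.34 − x)×3200
Column B: 1.3×0 + 21.2×2670 + 12.8×3010 + (z_c − 1.3 − 34)×3200
The z_c×3200 term appears on both sides and cancels. Collect the known terms of each column as K = Σ(ρt)_known − 3200 × (depth of known layers): K_A = 52654.28 − 3200×20.34 = −12433.72; K_B = 95132 − 3200×(1.3 + 34) = −17828.
Balance: K_A − x×(3200 − 2820) = K_B, so x = (K_A − K_B)/(3200 − 2820) = 5394.28/380 = 14.2 km.

14.2 km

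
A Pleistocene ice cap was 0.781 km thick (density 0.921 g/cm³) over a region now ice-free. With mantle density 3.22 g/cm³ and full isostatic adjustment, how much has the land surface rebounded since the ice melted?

0.223 km

Removing the load lets mantle flow back in; uplift u satisfies ρ_ice t = ρ_m u.
u = t ρ_ice/ρ_m = 0.781 km × 0.921/3.22 = 0.223 km.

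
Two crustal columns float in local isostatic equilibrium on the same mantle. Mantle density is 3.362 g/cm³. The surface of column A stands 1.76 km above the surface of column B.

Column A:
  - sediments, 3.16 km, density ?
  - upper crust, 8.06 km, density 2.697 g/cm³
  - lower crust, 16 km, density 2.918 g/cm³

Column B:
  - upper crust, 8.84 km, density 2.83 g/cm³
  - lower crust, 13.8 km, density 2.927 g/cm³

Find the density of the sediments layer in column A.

2.05 g/cm³

Take the compensation level at the base of the deeper column (depth z_c below the surface of column A) and equate Σ ρ_i t_i down to z_c; mantle fills any gap and the z_c terms cancel.
Column A: 3.16×ρ + 8.06×2.697 + 16×2.918 + (z_c − 27.22)×3.362
Column B: 1.76×0 + 8.84×2.83 + 13.8×2.927 + (z_c − 1.76 − 22.64)×3.362
The z_c×3.362 term appears on both sides and cancels. Collect the known terms of each column as K = Σ(ρt)_known − 3.362 × (depth of known layers): K_A = 68.42582 − 3.362×27.22 = −23.08782; K_B = 65.4098 − 3.362×(1.76 + 22.64) = −16.623.
Balance: K_A + 3.16×ρ = K_B, so ρ = (K_B − K_A)/3.16 = 6.46482/3.16 = 2.05 g/cm³.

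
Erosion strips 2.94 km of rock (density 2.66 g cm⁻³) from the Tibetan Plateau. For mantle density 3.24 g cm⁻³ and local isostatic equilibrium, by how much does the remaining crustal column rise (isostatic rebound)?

Unloading: uplift u = e ρ_c/ρ_m = 2.94 km × 2.66/3.24 = 2.41 km.

2.41 km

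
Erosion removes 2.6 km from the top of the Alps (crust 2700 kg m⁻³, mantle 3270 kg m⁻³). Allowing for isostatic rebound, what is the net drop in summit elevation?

0.453 km

Rebound u = e ρ_c/ρ_m = 2.6 km × 2700/3270 = 2.147 km.
Net surface drop = e − u = 2.6 km − 2.147 km = e (ρ_m − ρ_c)/ρ_m = 0.453 km.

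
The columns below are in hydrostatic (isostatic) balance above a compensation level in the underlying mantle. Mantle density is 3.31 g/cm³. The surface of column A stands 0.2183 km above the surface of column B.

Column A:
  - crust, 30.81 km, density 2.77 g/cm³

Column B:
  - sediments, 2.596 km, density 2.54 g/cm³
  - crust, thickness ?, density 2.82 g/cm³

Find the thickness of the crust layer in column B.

28.4 km

Take the compensation level at the base of the deeper column (depth z_c below the surface of column A) and equate Σ ρ_i t_i down to z_c; mantle fills any gap and the z_c terms cancel.
Column A: 30.81×2.77 + (z_c − 30.81)×3.31
Column B: 0.2183×0 + 2.596×2.54 + x×2.82 + (z_c − 0.2183 − 2.596 − x)×3.31
The z_c×3.31 term appears on both sides and cancels. Collect the known terms of each column as K = Σ(ρt)_known − 3.31 × (depth of known layers): K_A = 85.3437 − 3.31×30.81 = −16.6374; K_B = 6.59384 − 3.31×(0.2183 + 2.596) = −2.721493.
Balance: K_A = K_B − x×(3.31 − 2.82), so x = (K_B − K_A)/(3.31 − 2.82) = 13.9159/0.49 = 28.4 km.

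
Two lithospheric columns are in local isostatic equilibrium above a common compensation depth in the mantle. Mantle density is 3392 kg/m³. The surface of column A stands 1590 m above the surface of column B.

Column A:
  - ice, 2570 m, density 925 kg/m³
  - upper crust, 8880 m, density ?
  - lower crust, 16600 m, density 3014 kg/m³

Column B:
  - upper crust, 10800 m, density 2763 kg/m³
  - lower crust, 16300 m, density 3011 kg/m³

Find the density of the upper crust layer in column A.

Take the compensation level at the base of the deeper column (depth z_c below the surface of column A) and equate Σ ρ_i t_i down to z_c; mantle fills any gap and the z_c terms cancel.
Column A: 2570×925 + 8880×ρ + 16600×3014 + (z_c − 28050)×3392
Column B: 1590×0 + 10800×2763 + 16300×3011 + (z_c − 1590 − 27100)×3392
The z_c×3392 term appears on both sides and cancels. Collect the known terms of each column as K = Σ(ρt)_known − 3392 × (depth of known layers): K_A = 52409650 − 3392×28050 = −42735950; K_B = 78919700 − 3392×(1590 + 27100) = −18396780.
Balance: K_A + 8880×ρ = K_B, so ρ = (K_B − K_A)/8880 = 24339200/8880 = 2740 kg/m³.

2740 kg/m³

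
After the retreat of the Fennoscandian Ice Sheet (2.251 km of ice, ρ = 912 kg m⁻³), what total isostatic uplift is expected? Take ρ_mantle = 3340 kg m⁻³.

0.615 km

Removing the load lets mantle flow back in; uplift u satisfies ρ_ice t = ρ_m u.
u = t ρ_ice/ρ_m = 2.251 km × 912/3340 = 0.615 km.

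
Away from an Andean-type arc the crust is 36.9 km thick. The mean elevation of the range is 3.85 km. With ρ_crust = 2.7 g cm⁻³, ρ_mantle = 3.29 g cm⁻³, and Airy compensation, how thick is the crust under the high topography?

Root depth r = h ρ_c / (ρ_m − ρ_c) = 3.85 km × 2.7 / 0.59 = 17.62 km.
Total thickness = T + h + r = 36.9 km + 3.85 km + 17.62 km = 58.4 km.

58.4 km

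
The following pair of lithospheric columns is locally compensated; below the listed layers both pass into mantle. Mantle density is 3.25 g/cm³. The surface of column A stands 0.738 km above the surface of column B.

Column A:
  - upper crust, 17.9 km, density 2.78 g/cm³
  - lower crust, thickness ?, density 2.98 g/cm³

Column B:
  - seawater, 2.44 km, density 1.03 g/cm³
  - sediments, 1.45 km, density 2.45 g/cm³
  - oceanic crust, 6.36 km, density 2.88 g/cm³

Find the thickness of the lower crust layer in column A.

10.8 km

Take the compensation level at the base of the deeper column (depth z_c below the surface of column A) and equate Σ ρ_i t_i down to z_c; mantle fills any gap and the z_c terms cancel.
Column A: 17.9×2.78 + x×2.98 + (z_c − 17.9 − x)×3.25
Column B: 0.738×0 + 2.44×1.03 + 1.45×2.45 + 6.36×2.88 + (z_c − 0.738 − 10.25)×3.25
The z_c×3.25 term appears on both sides and cancels. Collect the known terms of each column as K = Σ(ρt)_known − 3.25 × (depth of known layers): K_A = 49.762 − 3.25×17.9 = −8.413; K_B = 24.3825 − 3.25×(0.738 + 10.25) = −11.3285.
Balance: K_A − x×(3.25 − 2.98) = K_B, so x = (K_A − K_B)/(3.25 − 2.98) = 2.9155/0.27 = 10.8 km.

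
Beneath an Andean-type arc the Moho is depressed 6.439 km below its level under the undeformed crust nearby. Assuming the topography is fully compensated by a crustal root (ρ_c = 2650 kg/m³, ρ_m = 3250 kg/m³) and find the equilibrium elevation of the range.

Equating mass per unit area of the two columns: ρ_c h = (ρ_m − ρ_c) r.
h = r (ρ_m − ρ_c) / ρ_c = 6.439 km × (3250 − 2650) / 2650 = 1.46 km.

1.46 km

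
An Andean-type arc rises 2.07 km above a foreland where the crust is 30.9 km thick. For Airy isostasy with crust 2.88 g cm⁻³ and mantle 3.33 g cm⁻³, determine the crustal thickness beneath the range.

46.2 km

Root depth r = h ρ_c / (ρ_m − ρ_c) = 2.07 km × 2.88 / 0.45 = 13.25 km.
Total thickness = T + h + r = 30.9 km + 2.07 km + 13.25 km = 46.2 km.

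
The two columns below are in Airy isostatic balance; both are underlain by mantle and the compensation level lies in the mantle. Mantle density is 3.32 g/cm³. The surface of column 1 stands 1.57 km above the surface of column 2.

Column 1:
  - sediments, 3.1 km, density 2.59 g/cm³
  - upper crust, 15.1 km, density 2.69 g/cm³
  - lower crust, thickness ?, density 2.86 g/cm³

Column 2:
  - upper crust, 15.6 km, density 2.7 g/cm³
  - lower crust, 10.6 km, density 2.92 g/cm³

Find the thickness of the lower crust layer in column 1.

16 km

Take the compensation level at the base of the deeper column (depth z_c below the surface of column 1) and equate Σ ρ_i t_i down to z_c; mantle fills any gap and the z_c terms cancel.
Column 1: 3.1×2.59 + 15.1×2.69 + x×2.86 + (z_c − 18.2 − x)×3.32
Column 2: 1.57×0 + 15.6×2.7 + 10.6×2.92 + (z_c − 1.57 − 26.2)×3.32
The z_c×3.32 term appears on both sides and cancels. Collect the known terms of each column as K = Σ(ρt)_known − 3.32 × (depth of known layers): K_1 = 48.648 − 3.32×18.2 = −11.776; K_2 = 73.072 − 3.32×(1.57 + 26.2) = −19.1244.
Balance: K_1 − x×(3.32 − 2.86) = K_2, so x = (K_1 − K_2)/(3.32 − 2.86) = 7.3484/0.46 = 16 km.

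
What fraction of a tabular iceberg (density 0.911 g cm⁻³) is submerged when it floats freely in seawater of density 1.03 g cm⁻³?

Submerged fraction = ρ_obj/ρ_fluid = 0.911/1.03 = 88.4%.

88.4%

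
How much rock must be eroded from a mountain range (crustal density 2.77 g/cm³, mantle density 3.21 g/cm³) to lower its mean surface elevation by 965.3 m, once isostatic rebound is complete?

7040 m

Net drop Δ = e − u = e − e ρ_c/ρ_m = e (ρ_m − ρ_c)/ρ_m.
e = Δ ρ_m/(ρ_m − ρ_c) = 965.3 m × 3.21/0.44 = 7040 m.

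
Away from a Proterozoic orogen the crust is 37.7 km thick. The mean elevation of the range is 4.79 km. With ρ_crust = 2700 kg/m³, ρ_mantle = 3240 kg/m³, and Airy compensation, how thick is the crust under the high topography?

Root depth r = h ρ_c / (ρ_m − ρ_c) = 4.79 km × 2700 / 540 = 23.95 km.
Total thickness = T + h + r = 37.7 km + 4.79 km + 23.95 km = 66.4 km.

66.4 km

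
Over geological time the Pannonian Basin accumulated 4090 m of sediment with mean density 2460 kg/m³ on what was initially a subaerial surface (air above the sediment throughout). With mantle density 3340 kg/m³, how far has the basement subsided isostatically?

3010 m

Subaerial load: s = t ρ_sed / ρ_m = 4090 m × 2460/3340 = 3010 m.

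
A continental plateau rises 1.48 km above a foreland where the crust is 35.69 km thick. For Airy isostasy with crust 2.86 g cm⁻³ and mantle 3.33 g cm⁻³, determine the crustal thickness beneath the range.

46.2 km

Root depth r = h ρ_c / (ρ_m − ρ_c) = 1.48 km × 2.86 / 0.47 = 9.006 km.
Total thickness = T + h + r = 35.69 km + 1.48 km + 9.006 km = 46.2 km.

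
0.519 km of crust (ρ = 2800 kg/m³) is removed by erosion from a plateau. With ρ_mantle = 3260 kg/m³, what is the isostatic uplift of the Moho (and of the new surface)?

0.446 km

Unloading: uplift u = e ρ_c/ρ_m = 0.519 km × 2800/3260 = 0.446 km.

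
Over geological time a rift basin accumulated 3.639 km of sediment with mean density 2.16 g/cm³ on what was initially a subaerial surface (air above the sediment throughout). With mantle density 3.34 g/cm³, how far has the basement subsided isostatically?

2.35 km

Subaerial load: s = t ρ_sed / ρ_m = 3.639 km × 2.16/3.34 = 2.35 km.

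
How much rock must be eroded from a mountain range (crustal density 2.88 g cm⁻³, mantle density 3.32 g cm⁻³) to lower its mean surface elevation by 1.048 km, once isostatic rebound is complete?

Net drop Δ = e − u = e − e ρ_c/ρ_m = e (ρ_m − ρ_c)/ρ_m.
e = Δ ρ_m/(ρ_m − ρ_c) = 1.048 km × 3.32/0.44 = 7.91 km.

7.91 km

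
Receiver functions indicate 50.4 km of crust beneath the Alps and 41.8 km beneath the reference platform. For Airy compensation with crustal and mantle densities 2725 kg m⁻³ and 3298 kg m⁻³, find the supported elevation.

1.49 km

Excess crust Δ = 50.4 km − 41.8 km = 8.6 km, split between elevation h and root r with h + r = Δ.
Airy balance ρ_c h = (ρ_m − ρ_c) r gives r = h ρ_c/(ρ_m − ρ_c), so h (1 + ρ_c/(ρ_m − ρ_c)) = Δ, i.e. h = Δ (ρ_m − ρ_c)/ρ_m.
h = 8.6 km × 573/3298 = 1.49 km.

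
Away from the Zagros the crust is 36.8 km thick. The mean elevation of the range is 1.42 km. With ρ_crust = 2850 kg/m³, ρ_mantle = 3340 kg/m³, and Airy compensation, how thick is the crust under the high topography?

46.5 km

Root depth r = h ρ_c / (ρ_m − ρ_c) = 1.42 km × 2850 / 490 = 8.259 km.
Total thickness = T + h + r = 36.8 km + 1.42 km + 8.259 km = 46.5 km.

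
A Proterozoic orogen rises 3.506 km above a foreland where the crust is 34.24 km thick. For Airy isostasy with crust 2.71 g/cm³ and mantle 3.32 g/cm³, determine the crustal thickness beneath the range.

Root depth r = h ρ_c / (ρ_m − ρ_c) = 3.506 km × 2.71 / 0.61 = 15.58 km.
Total thickness = T + h + r = 34.24 km + 3.506 km + 15.58 km = 53.3 km.

53.3 km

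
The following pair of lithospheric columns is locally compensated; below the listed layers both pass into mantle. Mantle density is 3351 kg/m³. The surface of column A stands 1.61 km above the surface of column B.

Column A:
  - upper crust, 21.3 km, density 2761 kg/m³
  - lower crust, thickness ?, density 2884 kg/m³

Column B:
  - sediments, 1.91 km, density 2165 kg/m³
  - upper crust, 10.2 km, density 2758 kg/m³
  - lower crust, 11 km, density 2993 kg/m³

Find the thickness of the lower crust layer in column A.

10.9 km

Take the compensation level at the base of the deeper column (depth z_c below the surface of column A) and equate Σ ρ_i t_i down to z_c; mantle fills any gap and the z_c terms cancel.
Column A: 21.3×2761 + x×2884 + (z_c − 21.3 − x)×3351
Column B: 1.61×0 + 1.91×2165 + 10.2×2758 + 11×2993 + (z_c − 1.61 − 23.11)×3351
The z_c×3351 term appears on both sides and cancels. Collect the known terms of each column as K = Σ(ρt)_known − 3351 × (depth of known layers): K_A = 58809.3 − 3351×21.3 = −12567; K_B = 65189.75 − 3351×(1.61 + 23.11) = −17646.97.
Balance: K_A − x×(3351 − 2884) = K_B, so x = (K_A − K_B)/(3351 − 2884) = 5079.97/467 = 10.9 km.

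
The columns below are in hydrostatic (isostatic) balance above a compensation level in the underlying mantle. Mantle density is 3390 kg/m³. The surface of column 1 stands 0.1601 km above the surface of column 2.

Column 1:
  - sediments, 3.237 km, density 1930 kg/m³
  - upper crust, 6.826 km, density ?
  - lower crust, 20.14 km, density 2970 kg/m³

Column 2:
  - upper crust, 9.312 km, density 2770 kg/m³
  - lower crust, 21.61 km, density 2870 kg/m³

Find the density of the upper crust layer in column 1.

2750 kg/m³

Take the compensation level at the base of the deeper column (depth z_c below the surface of column 1) and equate Σ ρ_i t_i down to z_c; mantle fills any gap and the z_c terms cancel.
Column 1: 3.237×1930 + 6.826×ρ + 20.14×2970 + (z_c − 30.203)×3390
Column 2: 0.1601×0 + 9.312×2770 + 21.61×2870 + (z_c − 0.1601 − 30.922)×3390
The z_c×3390 term appears on both sides and cancels. Collect the known terms of each column as K = Σ(ρt)_known − 3390 × (depth of known layers): K_1 = 66063.21 − 3390×30.203 = −36324.96; K_2 = 87814.94 − 3390×(0.1601 + 30.922) = −17553.379.
Balance: K_1 + 6.826×ρ = K_2, so ρ = (K_2 − K_1)/6.826 = 18771.6/6.826 = 2750 kg/m³.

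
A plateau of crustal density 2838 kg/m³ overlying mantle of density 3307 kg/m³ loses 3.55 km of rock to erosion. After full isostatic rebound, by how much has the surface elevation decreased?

0.503 km

Rebound u = e ρ_c/ρ_m = 3.55 km × 2838/3307 = 3.047 km.
Net surface drop = e − u = 3.55 km − 3.047 km = e (ρ_m − ρ_c)/ρ_m = 0.503 km.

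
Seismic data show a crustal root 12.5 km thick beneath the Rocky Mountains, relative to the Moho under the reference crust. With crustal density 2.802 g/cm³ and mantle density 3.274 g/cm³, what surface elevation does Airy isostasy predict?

2.11 km

Isostatic balance requires: ρ_c h = (ρ_m − ρ_c) r.
h = r (ρ_m − ρ_c) / ρ_c = 12.5 km × (3.274 − 2.802) / 2.802 = 2.11 km.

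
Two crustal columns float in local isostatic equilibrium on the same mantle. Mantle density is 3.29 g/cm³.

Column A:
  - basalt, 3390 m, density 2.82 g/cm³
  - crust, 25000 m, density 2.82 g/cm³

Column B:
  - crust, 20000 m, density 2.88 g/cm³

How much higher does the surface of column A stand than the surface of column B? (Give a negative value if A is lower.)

For any compensation level in the mantle, the mantle terms cancel and isostasy reduces to e = (Σt_A − Σt_B) − (Σ(ρt)_A − Σ(ρt)_B) / ρ_m.
Σt_A = 28390 m; Σt_B = 20000 m; Σ(ρt)_A = 80059.8; Σ(ρt)_B = 57600 (in m·g/cm³).
e = (28390 − 20000) − (80059.8 − 57600) / 3.29 = 1560 m.

1560 m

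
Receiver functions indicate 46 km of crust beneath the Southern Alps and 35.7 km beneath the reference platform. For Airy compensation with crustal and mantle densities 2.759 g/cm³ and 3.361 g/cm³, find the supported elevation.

Excess crust Δ = 46 km − 35.7 km = 10.3 km, split between elevation h and root r with h + r = Δ.
Airy balance ρ_c h = (ρ_m − ρ_c) r gives r = h ρ_c/(ρ_m − ρ_c), so h (1 + ρ_c/(ρ_m − ρ_c)) = Δ, i.e. h = Δ (ρ_m − ρ_c)/ρ_m.
h = 10.3 km × 0.602/3.361 = 1.84 km.

1.84 km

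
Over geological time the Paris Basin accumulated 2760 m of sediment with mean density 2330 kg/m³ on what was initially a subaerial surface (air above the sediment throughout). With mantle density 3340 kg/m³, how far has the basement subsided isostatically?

Subaerial load: s = t ρ_sed / ρ_m = 2760 m × 2330/3340 = 1930 m.

1930 m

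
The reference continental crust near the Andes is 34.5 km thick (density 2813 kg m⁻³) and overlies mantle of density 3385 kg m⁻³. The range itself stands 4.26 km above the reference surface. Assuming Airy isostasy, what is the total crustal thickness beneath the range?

Root depth r = h ρ_c / (ρ_m − ρ_c) = 4.26 km × 2813 / 572 = 20.95 km.
Total thickness = T + h + r = 34.5 km + 4.26 km + 20.95 km = 59.7 km.

59.7 km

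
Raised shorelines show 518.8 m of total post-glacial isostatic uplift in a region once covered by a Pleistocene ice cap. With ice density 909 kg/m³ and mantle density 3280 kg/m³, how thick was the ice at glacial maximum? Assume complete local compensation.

u = t ρ_ice/ρ_m → t = u ρ_m/ρ_ice = 518.8 m × 3280/909 = 1870 m.

1870 m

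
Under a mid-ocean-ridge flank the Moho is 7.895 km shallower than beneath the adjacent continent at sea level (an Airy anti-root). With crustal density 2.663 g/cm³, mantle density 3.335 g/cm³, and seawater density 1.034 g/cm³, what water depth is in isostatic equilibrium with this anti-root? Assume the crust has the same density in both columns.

3.26 km

Replacing a thickness d of crust by seawater at the top must be balanced by replacing crust with mantle at the base: d (ρ_c − ρ_w) = a (ρ_m − ρ_c).
d = a (ρ_m − ρ_c)/(ρ_c − ρ_w) = 7.895 km × 0.672/1.629 = 3.26 km.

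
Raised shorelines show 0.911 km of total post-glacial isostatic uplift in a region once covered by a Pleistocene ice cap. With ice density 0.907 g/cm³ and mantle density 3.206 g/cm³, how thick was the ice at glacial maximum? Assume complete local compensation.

u = t ρ_ice/ρ_m → t = u ρ_m/ρ_ice = 0.911 km × 3.206/0.907 = 3.22 km.

3.22 km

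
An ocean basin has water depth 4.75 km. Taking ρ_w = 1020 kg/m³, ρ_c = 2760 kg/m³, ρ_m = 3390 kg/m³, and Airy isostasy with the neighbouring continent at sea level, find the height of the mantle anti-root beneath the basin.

By Archimedes' principle applied to the lithosphere: replacing crust with seawater at the top is compensated by replacing crust with mantle at the base: d (ρ_c − ρ_w) = a (ρ_m − ρ_c).
a = d (ρ_c − ρ_w)/(ρ_m − ρ_c) = 4.75 km × 1740/630 = 13.1 km.

13.1 km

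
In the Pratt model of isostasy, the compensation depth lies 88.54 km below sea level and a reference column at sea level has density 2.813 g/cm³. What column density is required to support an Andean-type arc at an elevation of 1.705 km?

Pratt balance: ρ_ref D = ρ (D + h).
ρ = ρ_ref D/(D + h) = 2.813 × 88.54 km/(88.54 km + 1.705 km) = 2.76 g/cm³.

2.76 g/cm³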